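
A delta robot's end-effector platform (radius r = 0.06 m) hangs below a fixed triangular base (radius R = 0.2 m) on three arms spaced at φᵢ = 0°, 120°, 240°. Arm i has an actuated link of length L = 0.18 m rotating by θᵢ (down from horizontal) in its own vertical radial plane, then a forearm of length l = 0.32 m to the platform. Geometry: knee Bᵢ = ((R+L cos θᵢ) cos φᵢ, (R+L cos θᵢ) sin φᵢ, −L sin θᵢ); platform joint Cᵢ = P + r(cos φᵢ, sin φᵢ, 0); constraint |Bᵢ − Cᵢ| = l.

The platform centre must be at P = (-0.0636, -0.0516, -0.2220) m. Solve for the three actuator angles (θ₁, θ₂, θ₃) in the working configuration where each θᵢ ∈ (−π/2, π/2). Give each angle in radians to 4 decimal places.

θ₁ = 0.9597, θ₂ = 0.6980, θ₃ = 0.0871

arm 1 (φ=0.0°): x'=-0.0636, y'=-0.0516
  e−x'=0.2036;  (l²−L²−(e−x')²−y'²−z²)/2L = -0.0650
  √(A²+B²)=0.3012;  θ1 = -0.8286+1.7883 ≈ 0.9597
rotate P by −φ2: (-0.0129, 0.0809, -0.2220)
  A cos θ + B sin θ = C:  0.1529·cos θ + -0.2220·sin θ = -0.0256
  θ2 = atan2(B,A) + arccos(C/0.2696) = 0.6980
arm 3 (φ=240.0°): x'=0.0765, y'=-0.0293
  A=0.0635, B=-0.2220, C=(l²−L²−A²−y'²−z²)/(2L)=0.0440
  √(A²+B²)=0.2309;  θ3 = -1.2921+1.3793 ≈ 0.0871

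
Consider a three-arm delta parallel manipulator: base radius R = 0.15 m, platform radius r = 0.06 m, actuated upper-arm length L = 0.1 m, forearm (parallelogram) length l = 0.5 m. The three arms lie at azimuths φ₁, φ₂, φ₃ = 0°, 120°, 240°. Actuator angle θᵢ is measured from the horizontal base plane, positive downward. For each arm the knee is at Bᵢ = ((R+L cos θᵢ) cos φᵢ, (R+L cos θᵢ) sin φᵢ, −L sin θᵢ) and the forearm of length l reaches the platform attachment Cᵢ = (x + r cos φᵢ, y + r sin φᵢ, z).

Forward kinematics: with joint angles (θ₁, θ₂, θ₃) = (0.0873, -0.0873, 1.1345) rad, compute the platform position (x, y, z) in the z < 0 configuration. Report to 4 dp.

(0.0818, 0.1903, -0.4583)

arm 1 at φ=0.0°: ρ1 = 0.1896;  centre 1 = (0.1896, 0.0000, -0.0087)
centre 2 = (0.1896·cos120.0°, 0.1896·sin120.0°, 0.0087) = (-0.0948, 0.1642, 0.0087)
arm 3 at φ=240.0°: ρ3 = 0.1323;  centre 3 = (-0.0661, -0.1145, -0.0906)
|centre ₂|²−|centre ₁|² = 0.0000;  |centre ₃|²−|centre ₁|² = -0.0103
plane₁₂: -0.5689x+0.3284y+0.0349z = 0.0000
det = 0.2983;  x = 0.0114+-0.1536z,  y = 0.0197+-0.3722z
sphere 1 gives Az²+Bz+C=0 with A=1.1621, B=0.0575, C=-0.2178;  B²−4AC=1.0156;  roots -0.4583, 0.4088;  negative root z = -0.4583
x = 0.0818, y = 0.1903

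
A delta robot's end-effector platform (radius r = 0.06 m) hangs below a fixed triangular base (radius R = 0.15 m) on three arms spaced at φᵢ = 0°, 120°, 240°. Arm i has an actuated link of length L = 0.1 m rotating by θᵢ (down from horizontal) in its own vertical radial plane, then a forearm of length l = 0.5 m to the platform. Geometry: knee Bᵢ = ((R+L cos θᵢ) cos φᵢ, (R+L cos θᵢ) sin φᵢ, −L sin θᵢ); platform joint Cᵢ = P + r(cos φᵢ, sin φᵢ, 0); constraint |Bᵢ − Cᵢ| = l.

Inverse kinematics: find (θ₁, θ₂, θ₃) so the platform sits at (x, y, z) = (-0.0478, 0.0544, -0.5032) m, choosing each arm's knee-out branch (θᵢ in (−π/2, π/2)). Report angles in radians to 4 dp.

θ₁ = 0.6110, θ₂ = 0.1749, θ₃ = 0.5238

φ1=0.0° → target in arm frame (-0.0478, 0.0544)
  A=0.1378, B=-0.5032, C=(l²−L²−A²−y'²−z²)/(2L)=-0.1758
  γ=atan2(-0.5032,0.1378)=-1.3035;  ψ=arccos(-0.3369)=1.9145;  θ1=γ+ψ≈0.6110
rotate P by −φ2: (0.0710, 0.0142, -0.5032)
  e−x'=0.0190;  (l²−L²−(e−x')²−y'²−z²)/2L = -0.0689
  γ=atan2(-0.5032,0.0190)=-1.5331;  ψ=arccos(-0.1368)=1.7080;  θ2=γ+ψ≈0.1749
rotate P by −φ3: (-0.0232, -0.0686, -0.5032)
  A cos θ + B sin θ = C:  0.1132·cos θ + -0.5032·sin θ = -0.1537
  θ3 = atan2(B,A) + arccos(C/0.5158) = 0.5238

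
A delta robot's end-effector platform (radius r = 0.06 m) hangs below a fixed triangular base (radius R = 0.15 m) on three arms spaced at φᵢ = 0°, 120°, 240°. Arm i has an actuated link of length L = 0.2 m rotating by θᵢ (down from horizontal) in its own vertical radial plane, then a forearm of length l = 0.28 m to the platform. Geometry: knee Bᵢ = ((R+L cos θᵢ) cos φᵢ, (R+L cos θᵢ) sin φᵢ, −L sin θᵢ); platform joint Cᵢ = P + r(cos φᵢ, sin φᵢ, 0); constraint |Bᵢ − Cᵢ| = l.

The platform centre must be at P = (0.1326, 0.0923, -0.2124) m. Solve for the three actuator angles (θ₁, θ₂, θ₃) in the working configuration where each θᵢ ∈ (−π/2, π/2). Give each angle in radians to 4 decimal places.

rotate P by −φ1: (0.1326, 0.0923, -0.2124)
  A cos θ + B sin θ = C:  -0.0426·cos θ + -0.2124·sin θ = -0.0426
  γ=atan2(-0.2124,-0.0426)=-1.7687;  ψ=arccos(-0.1967)=1.7688;  θ1=γ+ψ≈0.0001
φ2=120.0° → target in arm frame (0.0136, -0.1610)
  e−x'=0.0764;  (l²−L²−(e−x')²−y'²−z²)/2L = -0.0962
  θ2 = atan2(B,A) + arccos(C/0.2257) = 0.7852
φ3=240.0° → target in arm frame (-0.1462, 0.0687)
  A cos θ + B sin θ = C:  0.2362·cos θ + -0.2124·sin θ = -0.1681
  θ3 = atan2(B,A) + arccos(C/0.3177) = 1.3961

θ₁ = 0.0001, θ₂ = 0.7852, θ₃ = 1.3961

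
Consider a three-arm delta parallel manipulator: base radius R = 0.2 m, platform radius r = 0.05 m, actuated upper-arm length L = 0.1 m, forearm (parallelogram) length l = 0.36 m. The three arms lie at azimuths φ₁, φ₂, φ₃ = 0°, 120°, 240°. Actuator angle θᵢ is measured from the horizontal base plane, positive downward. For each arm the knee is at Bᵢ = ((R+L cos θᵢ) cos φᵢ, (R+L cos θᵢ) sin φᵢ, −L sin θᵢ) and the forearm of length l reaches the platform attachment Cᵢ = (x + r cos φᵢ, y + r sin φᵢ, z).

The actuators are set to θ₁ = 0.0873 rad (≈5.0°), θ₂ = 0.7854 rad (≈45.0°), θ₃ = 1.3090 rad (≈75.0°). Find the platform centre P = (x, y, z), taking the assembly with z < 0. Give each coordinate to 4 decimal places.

(0.0959, 0.0507, -0.3303)

arm 1 at φ=0.0°: e+L cos θ1 = 0.2496;  O1 = (0.2496, 0.0000, -0.0087)
φ2=120.0°: virtual centre (-0.1104, 0.1911, -0.0707), radius l
φ3=240.0°: virtual centre (-0.0879, -0.1523, -0.0966), radius l
|O₂|²−|O₁|² = -0.0087;  |O₃|²−|O₁|² = -0.0221
[-0.7199 0.3823 -0.1240]·P = -0.0087;  [-0.6751 -0.3046 -0.1757]·P = -0.0221
Cramer: x(z) = 0.0232-0.2198z;  y(z) = 0.0211-0.0897z
quadratic in z: (1.0564)z²+(0.1132)z+(-0.0778)=0, √Δ=0.5846 → z ∈ {-0.3303, 0.2231}; z = -0.3303 (taking z<0)
x = 0.0959, y = 0.0507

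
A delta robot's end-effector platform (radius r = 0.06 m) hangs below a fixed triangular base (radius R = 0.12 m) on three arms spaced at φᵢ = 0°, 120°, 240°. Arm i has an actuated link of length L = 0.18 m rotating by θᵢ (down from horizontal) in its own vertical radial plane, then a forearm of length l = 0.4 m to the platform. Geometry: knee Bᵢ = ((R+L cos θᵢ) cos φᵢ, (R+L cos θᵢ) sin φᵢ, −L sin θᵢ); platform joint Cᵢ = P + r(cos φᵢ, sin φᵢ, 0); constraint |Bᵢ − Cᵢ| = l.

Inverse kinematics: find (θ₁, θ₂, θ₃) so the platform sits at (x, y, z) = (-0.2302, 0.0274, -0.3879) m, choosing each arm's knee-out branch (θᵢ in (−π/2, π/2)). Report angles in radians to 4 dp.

rotate P by −φ1: (-0.2302, 0.0274, -0.3879)
  A=0.2902, B=-0.3879, C=(l²−L²−A²−y'²−z²)/(2L)=-0.2995
  γ=atan2(-0.3879,0.2902)=-0.9285;  ψ=arccos(-0.6183)=2.2374;  θ1=γ+ψ≈1.3089
φ2=120.0° → target in arm frame (0.1388, 0.1857)
  e−x'=-0.0788;  (l²−L²−(e−x')²−y'²−z²)/2L = -0.1765
  √(A²+B²)=0.3958;  θ2 = -1.7713+2.0331 ≈ 0.2618
φ3=240.0° → target in arm frame (0.0914, -0.2131)
  e−x'=-0.0314;  (l²−L²−(e−x')²−y'²−z²)/2L = -0.1923
  √(A²+B²)=0.3892;  θ3 = -1.6515+2.0878 ≈ 0.4363

θ₁ = 1.3089, θ₂ = 0.2618, θ₃ = 0.4363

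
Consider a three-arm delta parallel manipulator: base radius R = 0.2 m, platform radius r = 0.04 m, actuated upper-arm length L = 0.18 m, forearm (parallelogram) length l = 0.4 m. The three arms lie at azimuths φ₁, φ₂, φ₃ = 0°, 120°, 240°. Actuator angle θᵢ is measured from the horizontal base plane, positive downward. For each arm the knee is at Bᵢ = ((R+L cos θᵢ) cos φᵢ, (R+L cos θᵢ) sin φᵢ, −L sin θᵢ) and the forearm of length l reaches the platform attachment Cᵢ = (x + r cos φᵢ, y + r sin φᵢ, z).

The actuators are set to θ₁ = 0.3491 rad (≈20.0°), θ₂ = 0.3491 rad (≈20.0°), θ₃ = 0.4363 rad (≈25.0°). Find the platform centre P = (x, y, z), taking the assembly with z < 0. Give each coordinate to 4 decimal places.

S1 = (0.3291·cos0.0°, 0.3291·sin0.0°, -0.0616) = (0.3291, 0.0000, -0.0616)
S2 = (0.3291·cos120.0°, 0.3291·sin120.0°, -0.0616) = (-0.1646, 0.2850, -0.0616)
arm 3 at φ=240.0°: e+L cos θ3 = 0.3231;  S3 = (-0.1616, -0.2798, -0.0761)
subtract pairs → two planes through P
plane₁₂: -0.9874x+0.5701y+0.0000z = 0.0000
det = 1.1122;  x = 0.0010+-0.0149z,  y = 0.0017+-0.0257z
sphere 1 gives Az²+Bz+C=0 with A=1.0009, B=0.1328, C=-0.0485;  B²−4AC=0.2119;  roots -0.2963, 0.1636;  negative root z = -0.2963
x = 0.0054, y = 0.0093

(0.0054, 0.0093, -0.2963)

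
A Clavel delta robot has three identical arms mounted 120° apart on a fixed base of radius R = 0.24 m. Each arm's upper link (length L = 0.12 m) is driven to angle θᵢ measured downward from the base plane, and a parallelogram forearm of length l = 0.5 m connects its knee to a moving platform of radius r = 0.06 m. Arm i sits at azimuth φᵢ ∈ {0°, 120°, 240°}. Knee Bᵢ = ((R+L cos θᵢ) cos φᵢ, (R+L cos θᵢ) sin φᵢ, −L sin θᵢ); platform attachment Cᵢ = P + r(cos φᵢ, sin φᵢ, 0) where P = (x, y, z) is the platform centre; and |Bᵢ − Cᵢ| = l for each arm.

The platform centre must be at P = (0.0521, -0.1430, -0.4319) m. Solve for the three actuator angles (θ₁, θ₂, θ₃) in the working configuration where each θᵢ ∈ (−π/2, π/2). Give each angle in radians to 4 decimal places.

θ₁ = 0.1743, θ₂ = 1.1343, θ₃ = -0.0874

arm 1 (φ=0.0°): x'=0.0521, y'=-0.1430
  e−x'=0.1279;  (l²−L²−(e−x')²−y'²−z²)/2L = 0.0511
  √(A²+B²)=0.4504;  θ1 = -1.2829+1.4572 ≈ 0.1743
rotate P by −φ2: (-0.1499, 0.0264, -0.4319)
  e−x'=0.3299;  (l²−L²−(e−x')²−y'²−z²)/2L = -0.2519
  θ2 = atan2(B,A) + arccos(C/0.5435) = 1.1343
arm 3 (φ=240.0°): x'=0.0978, y'=0.1166
  A=0.0822, B=-0.4319, C=(l²−L²−A²−y'²−z²)/(2L)=0.1196
  θ3 = atan2(B,A) + arccos(C/0.4397) = -0.0874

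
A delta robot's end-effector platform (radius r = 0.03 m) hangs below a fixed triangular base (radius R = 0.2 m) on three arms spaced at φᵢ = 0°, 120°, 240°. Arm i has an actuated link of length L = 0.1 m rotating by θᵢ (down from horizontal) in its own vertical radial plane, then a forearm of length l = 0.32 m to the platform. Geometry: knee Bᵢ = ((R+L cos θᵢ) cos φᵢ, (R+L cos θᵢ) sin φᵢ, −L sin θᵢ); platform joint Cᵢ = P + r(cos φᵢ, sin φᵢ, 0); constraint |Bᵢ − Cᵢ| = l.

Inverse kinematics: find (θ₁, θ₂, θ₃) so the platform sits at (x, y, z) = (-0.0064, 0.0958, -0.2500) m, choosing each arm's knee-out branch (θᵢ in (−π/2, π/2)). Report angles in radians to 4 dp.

θ₁ = 0.7852, θ₂ = -0.0876, θ₃ = 1.3085

rotate P by −φ1: (-0.0064, 0.0958, -0.2500)
  A=0.1764, B=-0.2500, C=(l²−L²−A²−y'²−z²)/(2L)=-0.0520
  θ1 = atan2(B,A) + arccos(C/0.3060) = 0.7852
arm 2 (φ=120.0°): x'=0.0862, y'=-0.0424
  A=0.0838, B=-0.2500, C=(l²−L²−A²−y'²−z²)/(2L)=0.1054
  γ=atan2(-0.2500,0.0838)=-1.2472;  ψ=arccos(0.3997)=1.1596;  θ2=γ+ψ≈-0.0876
arm 3 (φ=240.0°): x'=-0.0798, y'=-0.0534
  A cos θ + B sin θ = C:  0.2498·cos θ + -0.2500·sin θ = -0.1767
  θ3 = atan2(B,A) + arccos(C/0.3534) = 1.3085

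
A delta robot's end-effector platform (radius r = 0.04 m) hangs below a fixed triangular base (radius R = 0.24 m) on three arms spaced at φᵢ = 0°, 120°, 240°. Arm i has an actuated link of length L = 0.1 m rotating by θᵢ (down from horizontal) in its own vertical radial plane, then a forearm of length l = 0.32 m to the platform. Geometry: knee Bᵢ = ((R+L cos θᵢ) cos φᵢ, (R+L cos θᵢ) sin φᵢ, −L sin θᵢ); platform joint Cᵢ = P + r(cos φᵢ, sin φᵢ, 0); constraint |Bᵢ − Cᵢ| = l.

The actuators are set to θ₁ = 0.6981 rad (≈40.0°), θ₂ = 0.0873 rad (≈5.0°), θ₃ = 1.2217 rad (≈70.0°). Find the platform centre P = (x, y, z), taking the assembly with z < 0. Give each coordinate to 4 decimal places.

(0.0027, 0.0681, -0.2150)

centre 1 = (0.2766·cos0.0°, 0.2766·sin0.0°, -0.0643) = (0.2766, 0.0000, -0.0643)
φ2=120.0°: virtual centre (-0.1498, 0.2595, -0.0087), radius l
φ3=240.0°: virtual centre (-0.1171, -0.2028, -0.0940), radius l
eliminate P² terms by subtracting sphere 1 from 2 and 3
[-0.8528 0.5190 0.1111]·P = 0.0092;  [-0.7874 -0.4057 -0.0594]·P = -0.0170
Cramer: x(z) = 0.0067+0.0189z;  y(z) = 0.0288-0.1831z
into |P−centre ₁|² = l²: 1.0339z² + 0.1078z + -0.0246 = 0;  Δ = 0.1134;  z = -0.2150 or 0.1107 → z<0 root = -0.2150
x = 0.0027, y = 0.0681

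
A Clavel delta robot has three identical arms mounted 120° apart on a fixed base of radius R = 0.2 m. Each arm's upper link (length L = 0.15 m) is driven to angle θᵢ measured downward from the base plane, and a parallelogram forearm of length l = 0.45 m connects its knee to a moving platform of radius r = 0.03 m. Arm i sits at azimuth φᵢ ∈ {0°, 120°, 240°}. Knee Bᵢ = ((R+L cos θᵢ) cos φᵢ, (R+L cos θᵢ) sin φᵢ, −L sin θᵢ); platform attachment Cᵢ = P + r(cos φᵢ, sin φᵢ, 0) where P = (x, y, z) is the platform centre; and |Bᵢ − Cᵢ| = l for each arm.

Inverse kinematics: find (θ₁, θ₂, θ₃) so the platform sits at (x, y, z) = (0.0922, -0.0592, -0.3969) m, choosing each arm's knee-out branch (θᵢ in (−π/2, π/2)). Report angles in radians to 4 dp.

arm 1 (φ=0.0°): x'=0.0922, y'=-0.0592
  A cos θ + B sin θ = C:  0.0778·cos θ + -0.3969·sin θ = 0.0430
  √(A²+B²)=0.4045;  θ1 = -1.3772+1.4642 ≈ 0.0869
rotate P by −φ2: (-0.0974, -0.0502, -0.3969)
  e−x'=0.2674;  (l²−L²−(e−x')²−y'²−z²)/2L = -0.1718
  γ=atan2(-0.3969,0.2674)=-0.9780;  ψ=arccos(-0.3590)=1.9380;  θ2=γ+ψ≈0.9600
arm 3 (φ=240.0°): x'=0.0052, y'=0.1094
  e−x'=0.1648;  (l²−L²−(e−x')²−y'²−z²)/2L = -0.0556
  γ=atan2(-0.3969,0.1648)=-1.1772;  ψ=arccos(-0.1294)=1.7005;  θ3=γ+ψ≈0.5233

θ₁ = 0.0869, θ₂ = 0.9600, θ₃ = 0.5233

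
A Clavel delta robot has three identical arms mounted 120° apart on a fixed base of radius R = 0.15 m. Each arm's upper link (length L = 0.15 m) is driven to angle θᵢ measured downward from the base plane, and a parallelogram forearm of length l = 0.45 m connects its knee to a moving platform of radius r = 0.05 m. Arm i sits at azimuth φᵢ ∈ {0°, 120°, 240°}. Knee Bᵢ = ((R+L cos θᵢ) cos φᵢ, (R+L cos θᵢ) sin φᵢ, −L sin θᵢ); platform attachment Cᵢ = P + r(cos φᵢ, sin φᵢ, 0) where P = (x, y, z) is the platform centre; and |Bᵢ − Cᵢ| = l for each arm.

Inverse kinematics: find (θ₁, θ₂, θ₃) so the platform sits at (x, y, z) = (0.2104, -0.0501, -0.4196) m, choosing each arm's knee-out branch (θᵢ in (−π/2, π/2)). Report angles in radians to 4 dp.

θ₁ = -0.1745, θ₂ = 1.1344, θ₃ = 0.8725

rotate P by −φ1: (0.2104, -0.0501, -0.4196)
  A=-0.1104, B=-0.4196, C=(l²−L²−A²−y'²−z²)/(2L)=-0.0359
  γ=atan2(-0.4196,-0.1104)=-1.8281;  ψ=arccos(-0.0827)=1.6536;  θ1=γ+ψ≈-0.1745
rotate P by −φ2: (-0.1486, -0.1572, -0.4196)
  A=0.2486, B=-0.4196, C=(l²−L²−A²−y'²−z²)/(2L)=-0.2752
  θ2 = atan2(B,A) + arccos(C/0.4877) = 1.1344
φ3=240.0° → target in arm frame (-0.0618, 0.2073)
  A=0.1618, B=-0.4196, C=(l²−L²−A²−y'²−z²)/(2L)=-0.2173
  √(A²+B²)=0.4497;  θ3 = -1.2027+2.0752 ≈ 0.8725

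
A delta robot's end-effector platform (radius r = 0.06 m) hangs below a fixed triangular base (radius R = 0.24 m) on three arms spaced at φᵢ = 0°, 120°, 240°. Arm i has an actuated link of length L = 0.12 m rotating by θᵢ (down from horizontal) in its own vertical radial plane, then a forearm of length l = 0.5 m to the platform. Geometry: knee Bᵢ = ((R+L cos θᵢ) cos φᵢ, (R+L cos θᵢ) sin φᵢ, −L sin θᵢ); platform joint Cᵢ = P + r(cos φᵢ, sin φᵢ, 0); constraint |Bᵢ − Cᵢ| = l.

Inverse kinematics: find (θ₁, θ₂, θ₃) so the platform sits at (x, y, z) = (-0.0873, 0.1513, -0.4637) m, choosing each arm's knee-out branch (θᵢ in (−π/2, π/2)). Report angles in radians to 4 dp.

θ₁ = 1.1346, θ₂ = -0.1743, θ₃ = 1.1349

φ1=0.0° → target in arm frame (-0.0873, 0.1513)
  A=0.2673, B=-0.4637, C=(l²−L²−A²−y'²−z²)/(2L)=-0.3073
  θ1 = atan2(B,A) + arccos(C/0.5352) = 1.1346
rotate P by −φ2: (0.1747, 0.0000, -0.4637)
  e−x'=0.0053;  (l²−L²−(e−x')²−y'²−z²)/2L = 0.0856
  √(A²+B²)=0.4637;  θ2 = -1.5593+1.3851 ≈ -0.1743
φ3=240.0° → target in arm frame (-0.0874, -0.1513)
  A=0.2674, B=-0.4637, C=(l²−L²−A²−y'²−z²)/(2L)=-0.3074
  √(A²+B²)=0.5353;  θ3 = -1.0477+2.1826 ≈ 1.1349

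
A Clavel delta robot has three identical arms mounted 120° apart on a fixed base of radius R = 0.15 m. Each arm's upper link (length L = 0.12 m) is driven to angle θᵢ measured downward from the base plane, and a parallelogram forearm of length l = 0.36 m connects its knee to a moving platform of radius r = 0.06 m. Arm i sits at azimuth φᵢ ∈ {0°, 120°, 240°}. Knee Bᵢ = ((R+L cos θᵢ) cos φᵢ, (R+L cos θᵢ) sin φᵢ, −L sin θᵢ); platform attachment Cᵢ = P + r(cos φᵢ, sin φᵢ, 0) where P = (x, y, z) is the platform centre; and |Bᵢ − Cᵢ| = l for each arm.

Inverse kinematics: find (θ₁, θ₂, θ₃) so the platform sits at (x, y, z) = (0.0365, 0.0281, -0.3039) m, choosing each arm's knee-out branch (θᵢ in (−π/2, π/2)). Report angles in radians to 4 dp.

arm 1 (φ=0.0°): x'=0.0365, y'=0.0281
  e−x'=0.0535;  (l²−L²−(e−x')²−y'²−z²)/2L = 0.0800
  √(A²+B²)=0.3086;  θ1 = -1.3965+1.3086 ≈ -0.0879
arm 2 (φ=120.0°): x'=0.0061, y'=-0.0457
  A cos θ + B sin θ = C:  0.0839·cos θ + -0.3039·sin θ = 0.0572
  √(A²+B²)=0.3153;  θ2 = -1.3014+1.3885 ≈ 0.0871
rotate P by −φ3: (-0.0426, 0.0176, -0.3039)
  A=0.1326, B=-0.3039, C=(l²−L²−A²−y'²−z²)/(2L)=0.0207
  θ3 = atan2(B,A) + arccos(C/0.3316) = 0.3490

θ₁ = -0.0879, θ₂ = 0.0871, θ₃ = 0.3490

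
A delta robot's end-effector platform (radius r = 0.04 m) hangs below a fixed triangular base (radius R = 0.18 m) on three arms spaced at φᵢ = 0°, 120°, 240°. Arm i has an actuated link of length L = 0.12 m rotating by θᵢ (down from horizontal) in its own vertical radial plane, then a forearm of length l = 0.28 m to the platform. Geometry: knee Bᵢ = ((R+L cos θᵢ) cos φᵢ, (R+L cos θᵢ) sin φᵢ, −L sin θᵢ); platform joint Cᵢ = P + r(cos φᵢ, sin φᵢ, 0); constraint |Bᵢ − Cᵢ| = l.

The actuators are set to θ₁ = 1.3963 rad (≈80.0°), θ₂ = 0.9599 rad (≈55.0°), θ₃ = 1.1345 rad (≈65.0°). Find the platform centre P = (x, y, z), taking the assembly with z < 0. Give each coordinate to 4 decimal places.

φ1=0.0°: virtual centre (0.1608, 0.0000, -0.1182), radius l
arm 2 at φ=120.0°: (R−r)+L cos θ2 = 0.2088;  S2 = (-0.1044, 0.1809, -0.0983)
φ3=240.0°: virtual centre (-0.0954, -0.1652, -0.1088), radius l
eliminate P² terms by subtracting sphere 1 from 2 and 3
plane₁₂: -0.5305x+0.3617y+0.0398z = 0.0134
Cramer: x(z) = -0.0207+0.0553z;  y(z) = 0.0068-0.0288z
quadratic in z: (1.0039)z²+(0.2159)z+(-0.0314)=0, √Δ=0.4157 → z ∈ {-0.3146, 0.0995}; z = -0.3146 (taking z<0)
x = -0.0381, y = 0.0158

(-0.0381, 0.0158, -0.3146)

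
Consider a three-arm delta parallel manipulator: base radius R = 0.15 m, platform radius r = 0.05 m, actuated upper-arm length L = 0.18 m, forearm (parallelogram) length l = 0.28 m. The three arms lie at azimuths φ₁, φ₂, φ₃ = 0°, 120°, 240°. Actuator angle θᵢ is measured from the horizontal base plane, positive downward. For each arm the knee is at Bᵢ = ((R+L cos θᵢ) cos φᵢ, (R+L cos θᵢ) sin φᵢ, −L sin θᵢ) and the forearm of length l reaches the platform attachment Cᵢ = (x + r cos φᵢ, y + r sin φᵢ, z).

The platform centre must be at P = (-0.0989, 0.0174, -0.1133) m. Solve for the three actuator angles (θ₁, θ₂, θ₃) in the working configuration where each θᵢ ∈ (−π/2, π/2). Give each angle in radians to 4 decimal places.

arm 1 (φ=0.0°): x'=-0.0989, y'=0.0174
  A cos θ + B sin θ = C:  0.1989·cos θ + -0.1133·sin θ = -0.0186
  θ1 = atan2(B,A) + arccos(C/0.2289) = 1.1344
φ2=120.0° → target in arm frame (0.0645, 0.0769)
  A cos θ + B sin θ = C:  0.0355·cos θ + -0.1133·sin θ = 0.0722
  γ=atan2(-0.1133,0.0355)=-1.2673;  ψ=arccos(0.6079)=0.9174;  θ2=γ+ψ≈-0.3499
rotate P by −φ3: (0.0344, -0.0943, -0.1133)
  A cos θ + B sin θ = C:  0.0656·cos θ + -0.1133·sin θ = 0.0554
  √(A²+B²)=0.1309;  θ3 = -1.0458+1.1336 ≈ 0.0878

θ₁ = 1.1344, θ₂ = -0.3499, θ₃ = 0.0878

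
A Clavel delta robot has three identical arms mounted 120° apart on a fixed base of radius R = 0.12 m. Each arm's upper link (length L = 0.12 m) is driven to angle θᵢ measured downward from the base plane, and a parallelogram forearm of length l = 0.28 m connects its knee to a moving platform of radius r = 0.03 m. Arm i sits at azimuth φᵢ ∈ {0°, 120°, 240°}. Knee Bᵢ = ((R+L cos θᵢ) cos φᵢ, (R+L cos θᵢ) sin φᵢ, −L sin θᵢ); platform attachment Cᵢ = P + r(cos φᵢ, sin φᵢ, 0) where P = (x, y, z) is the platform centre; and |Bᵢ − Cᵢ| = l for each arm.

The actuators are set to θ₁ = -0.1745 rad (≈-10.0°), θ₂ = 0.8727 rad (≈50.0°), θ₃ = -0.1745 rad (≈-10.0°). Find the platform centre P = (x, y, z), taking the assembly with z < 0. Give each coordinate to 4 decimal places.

arm 1 at φ=0.0°: ρ1 = 0.2082;  O1 = (0.2082, 0.0000, 0.0208)
O2 = (0.1671·cos120.0°, 0.1671·sin120.0°, -0.0919) = (-0.0836, 0.1447, -0.0919)
arm 3 at φ=240.0°: ρ3 = 0.2082;  O3 = (-0.1041, -0.1803, 0.0208)
subtract pairs → two planes through P
plane₁₂: -0.5835x+0.2895y+-0.2255z = -0.0074
Cramer: x(z) = 0.0068-0.2079z;  y(z) = -0.0118+0.3601z
quadratic in z: (1.1729)z²+(0.0336)z+(-0.0373)=0, √Δ=0.4195 → z ∈ {-0.1932, 0.1645}; z = -0.1932 (taking z<0)
x = 0.0470, y = -0.0813

(0.0470, -0.0813, -0.1932)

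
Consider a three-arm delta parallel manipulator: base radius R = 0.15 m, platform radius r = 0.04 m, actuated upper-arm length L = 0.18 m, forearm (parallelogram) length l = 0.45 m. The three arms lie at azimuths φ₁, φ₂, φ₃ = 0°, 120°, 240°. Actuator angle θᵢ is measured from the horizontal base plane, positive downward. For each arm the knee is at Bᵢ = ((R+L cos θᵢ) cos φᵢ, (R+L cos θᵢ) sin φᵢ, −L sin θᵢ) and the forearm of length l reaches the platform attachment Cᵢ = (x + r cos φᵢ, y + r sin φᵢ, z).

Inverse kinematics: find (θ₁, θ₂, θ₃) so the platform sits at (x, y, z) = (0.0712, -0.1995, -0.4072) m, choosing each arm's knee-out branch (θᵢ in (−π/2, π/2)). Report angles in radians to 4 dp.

rotate P by −φ1: (0.0712, -0.1995, -0.4072)
  A=0.0388, B=-0.4072, C=(l²−L²−A²−y'²−z²)/(2L)=-0.1028
  γ=atan2(-0.4072,0.0388)=-1.4758;  ψ=arccos(-0.2514)=1.8249;  θ1=γ+ψ≈0.3491
rotate P by −φ2: (-0.2084, 0.0381, -0.4072)
  e−x'=0.3184;  (l²−L²−(e−x')²−y'²−z²)/2L = -0.2737
  γ=atan2(-0.4072,0.3184)=-0.9072;  ψ=arccos(-0.5295)=2.1288;  θ2=γ+ψ≈1.2216
φ3=240.0° → target in arm frame (0.1372, 0.1614)
  e−x'=-0.0272;  (l²−L²−(e−x')²−y'²−z²)/2L = -0.0625
  √(A²+B²)=0.4081;  θ3 = -1.6374+1.7246 ≈ 0.0871

θ₁ = 0.3491, θ₂ = 1.2216, θ₃ = 0.0871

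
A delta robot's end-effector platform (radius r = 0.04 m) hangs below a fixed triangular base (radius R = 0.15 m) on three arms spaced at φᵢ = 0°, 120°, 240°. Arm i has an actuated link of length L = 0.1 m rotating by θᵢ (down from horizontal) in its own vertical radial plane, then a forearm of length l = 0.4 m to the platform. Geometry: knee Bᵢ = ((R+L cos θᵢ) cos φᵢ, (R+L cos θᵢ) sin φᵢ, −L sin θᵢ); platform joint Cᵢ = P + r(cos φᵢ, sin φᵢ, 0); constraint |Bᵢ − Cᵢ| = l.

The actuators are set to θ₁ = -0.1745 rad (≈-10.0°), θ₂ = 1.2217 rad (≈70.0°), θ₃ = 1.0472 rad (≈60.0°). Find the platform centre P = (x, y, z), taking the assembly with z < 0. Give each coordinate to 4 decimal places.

(0.1660, -0.0222, -0.3798)

arm 1 at φ=0.0°: ρ1 = 0.2085;  centre 1 = (0.2085, 0.0000, 0.0174)
φ2=120.0°: virtual centre (-0.0721, 0.1249, -0.0940), radius l
arm 3 at φ=240.0°: ρ3 = 0.1600;  centre 3 = (-0.0800, -0.1386, -0.0866)
eliminate P² terms by subtracting sphere 1 from 2 and 3
linear system: -0.5612x+0.2498y = -0.0141−-0.2227z; -0.5770x+-0.2771y = -0.0107−-0.2079z
Cramer: x(z) = 0.0220-0.3793z;  y(z) = -0.0073+0.0393z
quadratic in z: (1.1454)z²+(0.1062)z+(-0.1249)=0, √Δ=0.7638 → z ∈ {-0.3798, 0.2871}; z = -0.3798 (taking z<0)
x = 0.1660, y = -0.0222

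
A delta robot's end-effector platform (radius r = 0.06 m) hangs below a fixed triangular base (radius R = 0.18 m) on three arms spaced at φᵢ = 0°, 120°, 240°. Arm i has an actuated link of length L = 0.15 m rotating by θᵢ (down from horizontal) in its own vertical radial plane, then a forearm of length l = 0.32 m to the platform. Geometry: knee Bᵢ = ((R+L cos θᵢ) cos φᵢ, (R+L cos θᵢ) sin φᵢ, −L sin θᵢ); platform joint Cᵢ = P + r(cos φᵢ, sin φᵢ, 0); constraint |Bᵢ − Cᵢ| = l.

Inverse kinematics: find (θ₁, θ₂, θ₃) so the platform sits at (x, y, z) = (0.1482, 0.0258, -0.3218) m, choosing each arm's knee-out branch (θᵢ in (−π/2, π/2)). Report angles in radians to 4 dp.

θ₁ = 0.1748, θ₂ = 1.2219, θ₃ = 1.3967

rotate P by −φ1: (0.1482, 0.0258, -0.3218)
  A cos θ + B sin θ = C:  -0.0282·cos θ + -0.3218·sin θ = -0.0837
  √(A²+B²)=0.3230;  θ1 = -1.6582+1.8330 ≈ 0.1748
rotate P by −φ2: (-0.0518, -0.1412, -0.3218)
  e−x'=0.1718;  (l²−L²−(e−x')²−y'²−z²)/2L = -0.2437
  γ=atan2(-0.3218,0.1718)=-1.0805;  ψ=arccos(-0.6681)=2.3024;  θ2=γ+ψ≈1.2219
φ3=240.0° → target in arm frame (-0.0964, 0.1154)
  e−x'=0.2164;  (l²−L²−(e−x')²−y'²−z²)/2L = -0.2794
  γ=atan2(-0.3218,0.2164)=-0.9787;  ψ=arccos(-0.7205)=2.3754;  θ3=γ+ψ≈1.3967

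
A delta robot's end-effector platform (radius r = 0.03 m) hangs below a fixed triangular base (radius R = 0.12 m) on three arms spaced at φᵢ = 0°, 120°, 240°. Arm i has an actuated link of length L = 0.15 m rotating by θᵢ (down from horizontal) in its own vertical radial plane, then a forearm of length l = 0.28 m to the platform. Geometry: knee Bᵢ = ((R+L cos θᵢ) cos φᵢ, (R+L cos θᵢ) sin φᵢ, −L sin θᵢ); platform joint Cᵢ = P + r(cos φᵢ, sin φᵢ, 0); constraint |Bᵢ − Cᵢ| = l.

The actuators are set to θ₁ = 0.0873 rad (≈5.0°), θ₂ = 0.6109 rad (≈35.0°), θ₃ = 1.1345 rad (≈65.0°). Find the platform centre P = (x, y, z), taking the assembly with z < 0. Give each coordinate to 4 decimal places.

(0.0920, 0.0636, -0.2424)

φ1=0.0°: virtual centre (0.2394, 0.0000, -0.0131), radius l
φ2=120.0°: virtual centre (-0.1064, 0.1844, -0.0860), radius l
φ3=240.0°: virtual centre (-0.0767, -0.1328, -0.1359), radius l
subtract pairs → two planes through P
linear system: -0.6917x+0.3687y = -0.0048−-0.1459z; -0.6322x+-0.2657y = -0.0155−-0.2457z
det = 0.4169;  x = 0.0167+-0.3103z,  y = 0.0184+-0.1864z
into |P−O₁|² = l²: 1.1311z² + 0.1575z + -0.0283 = 0;  Δ = 0.1528;  z = -0.2424 or 0.1032 → z<0 root = -0.2424
x = 0.0920, y = 0.0636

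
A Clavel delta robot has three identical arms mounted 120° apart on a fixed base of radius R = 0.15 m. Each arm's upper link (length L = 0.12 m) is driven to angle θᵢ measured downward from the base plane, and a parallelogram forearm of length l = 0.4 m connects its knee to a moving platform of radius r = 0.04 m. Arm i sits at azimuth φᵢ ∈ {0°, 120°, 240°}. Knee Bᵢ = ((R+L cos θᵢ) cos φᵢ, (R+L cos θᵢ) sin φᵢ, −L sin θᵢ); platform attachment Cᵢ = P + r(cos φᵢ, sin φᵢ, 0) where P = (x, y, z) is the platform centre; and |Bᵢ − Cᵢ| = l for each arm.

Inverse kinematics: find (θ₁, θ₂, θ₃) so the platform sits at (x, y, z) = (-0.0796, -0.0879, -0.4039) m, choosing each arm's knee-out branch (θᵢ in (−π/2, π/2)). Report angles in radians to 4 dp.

arm 1 (φ=0.0°): x'=-0.0796, y'=-0.0879
  A cos θ + B sin θ = C:  0.1896·cos θ + -0.4039·sin θ = -0.2550
  γ=atan2(-0.4039,0.1896)=-1.1319;  ψ=arccos(-0.5716)=2.1793;  θ1=γ+ψ≈1.0473
φ2=120.0° → target in arm frame (-0.0363, 0.1129)
  e−x'=0.1463;  (l²−L²−(e−x')²−y'²−z²)/2L = -0.2154
  √(A²+B²)=0.4296;  θ2 = -1.2232+2.0959 ≈ 0.8727
arm 3 (φ=240.0°): x'=0.1159, y'=-0.0250
  A cos θ + B sin θ = C:  -0.0059·cos θ + -0.4039·sin θ = -0.0758
  θ3 = atan2(B,A) + arccos(C/0.4039) = 0.1741

θ₁ = 1.0473, θ₂ = 0.8727, θ₃ = 0.1741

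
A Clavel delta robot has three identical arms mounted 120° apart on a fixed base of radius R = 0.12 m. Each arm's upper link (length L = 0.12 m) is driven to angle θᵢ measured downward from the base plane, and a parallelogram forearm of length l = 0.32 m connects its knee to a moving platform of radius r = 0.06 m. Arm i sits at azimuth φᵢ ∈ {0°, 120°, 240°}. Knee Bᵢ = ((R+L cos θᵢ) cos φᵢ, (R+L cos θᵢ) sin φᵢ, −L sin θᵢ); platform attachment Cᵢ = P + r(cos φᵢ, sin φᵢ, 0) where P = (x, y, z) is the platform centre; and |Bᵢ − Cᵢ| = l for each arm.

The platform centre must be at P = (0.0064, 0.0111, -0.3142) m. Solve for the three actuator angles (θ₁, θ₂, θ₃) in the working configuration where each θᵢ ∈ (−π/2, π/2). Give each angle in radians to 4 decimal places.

θ₁ = 0.3493, θ₂ = 0.3492, θ₃ = 0.4362

rotate P by −φ1: (0.0064, 0.0111, -0.3142)
  e−x'=0.0536;  (l²−L²−(e−x')²−y'²−z²)/2L = -0.0572
  θ1 = atan2(B,A) + arccos(C/0.3187) = 0.3493
rotate P by −φ2: (0.0064, -0.0111, -0.3142)
  A cos θ + B sin θ = C:  0.0536·cos θ + -0.3142·sin θ = -0.0572
  γ=atan2(-0.3142,0.0536)=-1.4019;  ψ=arccos(-0.1793)=1.7511;  θ2=γ+ψ≈0.3492
φ3=240.0° → target in arm frame (-0.0128, 0.0000)
  A cos θ + B sin θ = C:  0.0728·cos θ + -0.3142·sin θ = -0.0668
  θ3 = atan2(B,A) + arccos(C/0.3225) = 0.4362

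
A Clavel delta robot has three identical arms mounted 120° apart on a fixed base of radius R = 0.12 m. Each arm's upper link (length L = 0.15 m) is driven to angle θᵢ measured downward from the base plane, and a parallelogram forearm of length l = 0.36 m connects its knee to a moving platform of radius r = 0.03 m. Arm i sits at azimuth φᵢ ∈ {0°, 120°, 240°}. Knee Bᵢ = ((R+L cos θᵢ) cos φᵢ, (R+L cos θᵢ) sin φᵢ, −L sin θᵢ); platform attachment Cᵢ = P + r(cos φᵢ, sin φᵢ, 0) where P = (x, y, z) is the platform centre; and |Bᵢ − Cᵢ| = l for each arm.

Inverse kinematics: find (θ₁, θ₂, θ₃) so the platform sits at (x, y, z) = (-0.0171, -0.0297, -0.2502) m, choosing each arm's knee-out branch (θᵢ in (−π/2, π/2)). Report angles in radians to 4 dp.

θ₁ = -0.0002, θ₂ = 0.0002, θ₃ = -0.3492

arm 1 (φ=0.0°): x'=-0.0171, y'=-0.0297
  A=0.1071, B=-0.2502, C=(l²−L²−A²−y'²−z²)/(2L)=0.1072
  √(A²+B²)=0.2722;  θ1 = -1.1663+1.1661 ≈ -0.0002
arm 2 (φ=120.0°): x'=-0.0172, y'=0.0297
  A cos θ + B sin θ = C:  0.1072·cos θ + -0.2502·sin θ = 0.1071
  θ2 = atan2(B,A) + arccos(C/0.2722) = 0.0002
φ3=240.0° → target in arm frame (0.0343, 0.0000)
  A cos θ + B sin θ = C:  0.0557·cos θ + -0.2502·sin θ = 0.1380
  θ3 = atan2(B,A) + arccos(C/0.2563) = -0.3492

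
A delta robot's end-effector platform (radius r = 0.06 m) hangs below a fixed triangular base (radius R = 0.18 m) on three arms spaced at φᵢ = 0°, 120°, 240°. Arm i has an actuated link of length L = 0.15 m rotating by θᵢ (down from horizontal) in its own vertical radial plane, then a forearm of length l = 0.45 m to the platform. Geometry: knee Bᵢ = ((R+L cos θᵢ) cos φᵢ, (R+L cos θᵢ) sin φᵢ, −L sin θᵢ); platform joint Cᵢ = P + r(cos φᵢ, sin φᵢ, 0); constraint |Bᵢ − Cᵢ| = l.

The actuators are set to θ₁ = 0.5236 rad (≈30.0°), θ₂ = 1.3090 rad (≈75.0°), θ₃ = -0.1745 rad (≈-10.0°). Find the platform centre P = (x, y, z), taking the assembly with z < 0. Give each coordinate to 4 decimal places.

(0.0244, -0.2218, -0.3951)

arm 1 at φ=0.0°: ρ1 = 0.2499;  O1 = (0.2499, 0.0000, -0.0750)
φ2=120.0°: virtual centre (-0.0794, 0.1375, -0.1449), radius l
φ3=240.0°: virtual centre (-0.1339, -0.2319, 0.0260), radius l
subtract pairs → two planes through P
[-0.6586 0.2751 -0.1398]·P = -0.0219;  [-0.7675 -0.4637 0.2021]·P = 0.0043
det = 0.5166;  x = 0.0173+-0.0179z,  y = -0.0379+0.4654z
sphere 1 gives Az²+Bz+C=0 with A=1.2169, B=0.1230, C=-0.1414;  B²−4AC=0.7032;  roots -0.3951, 0.2940;  negative root z = -0.3951
x = 0.0244, y = -0.2218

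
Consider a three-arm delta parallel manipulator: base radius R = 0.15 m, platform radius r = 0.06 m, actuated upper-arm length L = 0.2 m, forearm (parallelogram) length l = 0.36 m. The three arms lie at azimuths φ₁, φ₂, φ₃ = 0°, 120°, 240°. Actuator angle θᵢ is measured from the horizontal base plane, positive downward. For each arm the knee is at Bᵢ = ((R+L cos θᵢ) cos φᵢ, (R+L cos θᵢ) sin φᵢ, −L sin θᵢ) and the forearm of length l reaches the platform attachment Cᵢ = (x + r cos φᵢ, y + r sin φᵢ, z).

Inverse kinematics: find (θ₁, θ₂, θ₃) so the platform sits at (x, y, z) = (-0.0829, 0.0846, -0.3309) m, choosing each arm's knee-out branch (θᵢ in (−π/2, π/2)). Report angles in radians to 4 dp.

θ₁ = 0.8727, θ₂ = 0.0872, θ₃ = 0.6981

rotate P by −φ1: (-0.0829, 0.0846, -0.3309)
  e−x'=0.1729;  (l²−L²−(e−x')²−y'²−z²)/2L = -0.1424
  θ1 = atan2(B,A) + arccos(C/0.3733) = 0.8727
φ2=120.0° → target in arm frame (0.1147, 0.0295)
  e−x'=-0.0247;  (l²−L²−(e−x')²−y'²−z²)/2L = -0.0534
  γ=atan2(-0.3309,-0.0247)=-1.6454;  ψ=arccos(-0.1610)=1.7325;  θ2=γ+ψ≈0.0872
arm 3 (φ=240.0°): x'=-0.0318, y'=-0.1141
  e−x'=0.1218;  (l²−L²−(e−x')²−y'²−z²)/2L = -0.1194
  √(A²+B²)=0.3526;  θ3 = -1.2181+1.9162 ≈ 0.6981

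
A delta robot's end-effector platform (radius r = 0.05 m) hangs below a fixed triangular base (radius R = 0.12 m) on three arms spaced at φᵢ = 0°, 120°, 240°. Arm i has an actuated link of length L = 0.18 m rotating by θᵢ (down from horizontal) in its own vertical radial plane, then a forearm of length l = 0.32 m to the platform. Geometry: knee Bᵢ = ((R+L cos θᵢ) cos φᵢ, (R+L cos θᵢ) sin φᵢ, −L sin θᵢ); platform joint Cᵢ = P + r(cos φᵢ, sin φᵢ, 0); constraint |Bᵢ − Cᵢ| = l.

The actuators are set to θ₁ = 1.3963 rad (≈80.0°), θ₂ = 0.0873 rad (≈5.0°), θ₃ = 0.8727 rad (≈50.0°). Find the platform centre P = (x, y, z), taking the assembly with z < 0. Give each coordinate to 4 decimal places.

(-0.1737, 0.0973, -0.3088)

arm 1 at φ=0.0°: e+L cos θ1 = 0.1013;  O1 = (0.1013, 0.0000, -0.1773)
O2 = (0.2493·cos120.0°, 0.2493·sin120.0°, -0.0157) = (-0.1247, 0.2159, -0.0157)
φ3=240.0°: virtual centre (-0.0928, -0.1608, -0.1379), radius l
eliminate P² terms by subtracting sphere 1 from 2 and 3
plane₁₂: -0.4518x+0.4318y+0.3231z = 0.0207
det = 0.3130;  x = -0.0376+0.4408z,  y = 0.0086+-0.2871z
into |P−O₁|² = l²: 1.2767z² + 0.2272z + -0.0516 = 0;  Δ = 0.3152;  z = -0.3088 or 0.1309 → z<0 root = -0.3088
x = -0.1737, y = 0.0973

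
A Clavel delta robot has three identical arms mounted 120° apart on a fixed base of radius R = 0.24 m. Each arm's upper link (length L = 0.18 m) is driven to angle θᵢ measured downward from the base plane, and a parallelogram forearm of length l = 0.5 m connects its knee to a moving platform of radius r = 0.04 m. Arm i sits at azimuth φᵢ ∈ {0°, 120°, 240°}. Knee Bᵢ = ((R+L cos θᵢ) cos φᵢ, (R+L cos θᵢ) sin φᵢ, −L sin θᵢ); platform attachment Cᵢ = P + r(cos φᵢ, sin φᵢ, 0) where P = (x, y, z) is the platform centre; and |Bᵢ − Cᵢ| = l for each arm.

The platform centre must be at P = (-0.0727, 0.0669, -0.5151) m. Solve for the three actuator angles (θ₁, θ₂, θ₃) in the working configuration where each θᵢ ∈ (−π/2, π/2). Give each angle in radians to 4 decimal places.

θ₁ = 1.1344, θ₂ = 0.5237, θ₃ = 0.9598

φ1=0.0° → target in arm frame (-0.0727, 0.0669)
  A=0.2727, B=-0.5151, C=(l²−L²−A²−y'²−z²)/(2L)=-0.3516
  θ1 = atan2(B,A) + arccos(C/0.5828) = 1.1344
arm 2 (φ=120.0°): x'=0.0943, y'=0.0295
  e−x'=0.1057;  (l²−L²−(e−x')²−y'²−z²)/2L = -0.1660
  θ2 = atan2(B,A) + arccos(C/0.5258) = 0.5237
φ3=240.0° → target in arm frame (-0.0216, -0.0964)
  e−x'=0.2216;  (l²−L²−(e−x')²−y'²−z²)/2L = -0.2948
  γ=atan2(-0.5151,0.2216)=-1.1645;  ψ=arccos(-0.5257)=2.1243;  θ3=γ+ψ≈0.9598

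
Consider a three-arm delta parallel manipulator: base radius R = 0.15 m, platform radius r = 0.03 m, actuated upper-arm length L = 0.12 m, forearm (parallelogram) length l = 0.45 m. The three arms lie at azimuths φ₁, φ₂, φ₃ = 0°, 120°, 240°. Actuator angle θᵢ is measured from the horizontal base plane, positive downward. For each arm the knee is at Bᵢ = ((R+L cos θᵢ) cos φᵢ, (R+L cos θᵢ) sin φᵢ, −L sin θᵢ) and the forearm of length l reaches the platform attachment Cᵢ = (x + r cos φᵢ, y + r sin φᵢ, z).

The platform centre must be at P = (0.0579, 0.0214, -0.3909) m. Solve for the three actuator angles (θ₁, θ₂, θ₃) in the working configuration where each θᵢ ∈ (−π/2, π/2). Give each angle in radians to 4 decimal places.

arm 1 (φ=0.0°): x'=0.0579, y'=0.0214
  A=0.0621, B=-0.3909, C=(l²−L²−A²−y'²−z²)/(2L)=0.1291
  √(A²+B²)=0.3958;  θ1 = -1.4132+1.2386 ≈ -0.1747
arm 2 (φ=120.0°): x'=-0.0104, y'=-0.0608
  A=0.1304, B=-0.3909, C=(l²−L²−A²−y'²−z²)/(2L)=0.0608
  θ2 = atan2(B,A) + arccos(C/0.4121) = 0.1740
rotate P by −φ3: (-0.0475, 0.0394, -0.3909)
  A cos θ + B sin θ = C:  0.1675·cos θ + -0.3909·sin θ = 0.0237
  γ=atan2(-0.3909,0.1675)=-1.1660;  ψ=arccos(0.0558)=1.5150;  θ3=γ+ψ≈0.3490

θ₁ = -0.1747, θ₂ = 0.1740, θ₃ = 0.3490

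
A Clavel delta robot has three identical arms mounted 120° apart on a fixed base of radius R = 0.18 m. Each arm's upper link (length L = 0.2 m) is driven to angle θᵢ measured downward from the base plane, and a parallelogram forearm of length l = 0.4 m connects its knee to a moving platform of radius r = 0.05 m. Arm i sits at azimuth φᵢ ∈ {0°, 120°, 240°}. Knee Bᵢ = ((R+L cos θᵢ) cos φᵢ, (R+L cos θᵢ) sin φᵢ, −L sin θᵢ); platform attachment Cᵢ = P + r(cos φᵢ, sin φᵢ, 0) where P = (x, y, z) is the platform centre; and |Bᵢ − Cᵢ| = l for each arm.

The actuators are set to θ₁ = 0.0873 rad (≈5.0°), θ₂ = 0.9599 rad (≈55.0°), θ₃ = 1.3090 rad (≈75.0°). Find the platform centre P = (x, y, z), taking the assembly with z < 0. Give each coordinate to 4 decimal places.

(0.1801, 0.0679, -0.3823)

arm 1 at φ=0.0°: (R−r)+L cos θ1 = 0.3292;  O1 = (0.3292, 0.0000, -0.0174)
φ2=120.0°: virtual centre (-0.1224, 0.2119, -0.1638), radius l
arm 3 at φ=240.0°: (R−r)+L cos θ3 = 0.1818;  O3 = (-0.0909, -0.1574, -0.1932)
eliminate P² terms by subtracting sphere 1 from 2 and 3
plane₁₂: -0.9032x+0.4239y+-0.2928z = -0.0220
det = 0.6405;  x = 0.0362+-0.3765z,  y = 0.0252+-0.1116z
sphere 1 gives Az²+Bz+C=0 with A=1.1542, B=0.2499, C=-0.0732;  B²−4AC=0.4003;  roots -0.3823, 0.1658;  negative root z = -0.3823
x = 0.1801, y = 0.0679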